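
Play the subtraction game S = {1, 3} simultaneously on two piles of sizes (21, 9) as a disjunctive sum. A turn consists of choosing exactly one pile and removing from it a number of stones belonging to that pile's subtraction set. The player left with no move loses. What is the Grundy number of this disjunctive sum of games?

0

All piles use S = {1, 3}:
n :  0  1  2  3  4  5  6  7  8  9 10 11 12 13 14 15 16 17 18 19 20 21
G :  0  1  0  1  0  1  0  1  0  1  0  1  0  1  0  1  0  1  0  1  0  1
Pile A: G(21) = 1.
Pile B: G(9) = 1.
Combined Grundy value = 1 ⊕ 1 = 0.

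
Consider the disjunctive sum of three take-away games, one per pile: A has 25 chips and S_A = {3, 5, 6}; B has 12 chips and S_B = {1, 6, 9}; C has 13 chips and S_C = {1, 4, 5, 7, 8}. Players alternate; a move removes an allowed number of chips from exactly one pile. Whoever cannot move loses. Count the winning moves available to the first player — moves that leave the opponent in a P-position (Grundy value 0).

5

Pile A, S = {3, 5, 6}:
G(0) = 0
G(1) = mex{} = 0
G(2) = mex{} = 0
G(3) = mex{0} = 1
G(4) = mex{0} = 1
G(5) = mex{0,0} = 1
G(6) = mex{1,0,0} = 2
G(7) = mex{1,0,0} = 2
G(8) = mex{1,1,0} = 2
G(9) = mex{2,1,1} = 0
G(10) = mex{2,1,1} = 0
G(11) = mex{2,2,1} = 0
G(12) = mex{0,2,2} = 1
G(13) = mex{0,2,2} = 1
G(14) = mex{0,0,2} = 1
G(15) = mex{1,0,0} = 2
G(16) = mex{1,0,0} = 2
G(17) = mex{1,1,0} = 2
G(18) = mex{2,1,1} = 0
G(19) = mex{2,1,1} = 0
G(20) = mex{2,2,1} = 0
G(21) = mex{0,2,2} = 1
G(22) = mex{0,2,2} = 1
G(23) = mex{0,0,2} = 1
G(24) = mex{1,0,0} = 2
G(25) = mex{1,0,0} = 2
G_A(25) = 2.
Pile B, S = {1, 6, 9}:
n :  0  1  2  3  4  5  6  7  8  9 10 11 12
G :  0  1  0  1  0  1  2  0  1  2  3  2  0
G_B(12) = 0.
Pile C, S = {1, 4, 5, 7, 8}:
G(0) = 0
G(1) = mex{0} = 1
G(2) = mex{1} = 0
G(3) = mex{0} = 1
G(4) = mex{1,0} = 2
G(5) = mex{2,1,0} = 3
G(6) = mex{3,0,1} = 2
G(7) = mex{2,1,0,0} = 3
G(8) = mex{3,2,1,1,0} = 4
G(9) = mex{4,3,2,0,1} = 5
G(10) = mex{5,2,3,1,0} = 4
G(11) = mex{4,3,2,2,1} = 0
G(12) = mex{0,4,3,3,2} = 1
G(13) = mex{1,5,4,2,3} = 0
G_C(13) = 0.
Combined Grundy value = 2 ⊕ 0 ⊕ 0 = 2.
A winning move leaves total XOR = 0, i.e. changes one component's Grundy value g to g ⊕ X where X is the current total.
Pile A: need g' = 2⊕2 = 0. Options: 25−3→G=1, 25−5→G=0, 25−6→G=0. Hits: 2.
Pile B: need g' = 0⊕2 = 2. Options: 12−1→G=2, 12−6→G=2, 12−9→G=1. Hits: 2.
Pile C: need g' = 0⊕2 = 2. Options: 13−1→G=1, 13−4→G=5, 13−5→G=4, 13−7→G=2, 13−8→G=3. Hits: 1.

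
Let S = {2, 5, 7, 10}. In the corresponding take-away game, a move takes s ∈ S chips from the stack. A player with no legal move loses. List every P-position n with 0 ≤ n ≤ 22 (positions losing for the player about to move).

0, 1, 4, 12, 13, 16

G(0) = 0
G(1) = mex{} = 0
G(2) = mex{0} = 1
G(3) = mex{0} = 1
G(4) = mex{1} = 0
G(5) = mex{1,0} = 2
G(6) = mex{0,0} = 1
G(7) = mex{2,1,0} = 3
G(8) = mex{1,1,0} = 2
G(9) = mex{3,0,1} = 2
G(10) = mex{2,2,1,0} = 3
G(11) = mex{2,1,0,0} = 3
G(12) = mex{3,3,2,1} = 0
G(13) = mex{3,2,1,1} = 0
G(14) = mex{0,2,3,0} = 1
G(15) = mex{0,3,2,2} = 1
G(16) = mex{1,3,2,1} = 0
G(17) = mex{1,0,3,3} = 2
G(18) = mex{0,0,3,2} = 1
G(19) = mex{2,1,0,2} = 3
G(20) = mex{1,1,0,3} = 2
G(21) = mex{3,0,1,3} = 2
G(22) = mex{2,2,1,0} = 3
P-positions are exactly the n with G(n) = 0.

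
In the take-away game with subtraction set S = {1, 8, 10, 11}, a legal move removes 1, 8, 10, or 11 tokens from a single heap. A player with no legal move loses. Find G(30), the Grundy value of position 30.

n :  0  1  2  3  4  5  6  7  8  9 10 11 12 13 14 15 16 17 18 19 20 21 22 23 24 25 26 27 28 29 30
G :  0  1  0  1  0  1  0  1  2  0  1  2  3  2  3  2  3  2  0  1  2  0  1  0  1  0  1  0  1  2  0

0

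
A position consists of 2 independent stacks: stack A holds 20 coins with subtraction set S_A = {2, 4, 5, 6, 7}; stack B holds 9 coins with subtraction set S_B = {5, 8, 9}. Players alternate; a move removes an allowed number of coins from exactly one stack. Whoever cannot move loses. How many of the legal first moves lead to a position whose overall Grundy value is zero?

Stack A, S = {2, 4, 5, 6, 7}:
n :  0  1  2  3  4  5  6  7  8  9 10 11 12 13 14 15 16 17 18 19 20
G :  0  0  1  1  2  2  3  3  4  0  0  1  1  2  2  3  3  4  0  0  1
G_A(20) = 1.
Stack B, S = {5, 8, 9}:
G(0) = 0
G(1) = mex{} = 0
G(2) = mex{} = 0
G(3) = mex{} = 0
G(4) = mex{} = 0
G(5) = mex{0} = 1
G(6) = mex{0} = 1
G(7) = mex{0} = 1
G(8) = mex{0,0} = 1
G(9) = mex{0,0,0} = 1
G_B(9) = 1.
Combined Grundy value = 1 ⊕ 1 = 0.
A winning move leaves total XOR = 0, i.e. changes one component's Grundy value g to g ⊕ X where X is the current total.
Stack A: target g' = 1⊕0 = 1, but every legal move changes the Grundy value (mex property), so 0 moves.
Stack B: target g' = 1⊕0 = 1, but every legal move changes the Grundy value (mex property), so 0 moves.

0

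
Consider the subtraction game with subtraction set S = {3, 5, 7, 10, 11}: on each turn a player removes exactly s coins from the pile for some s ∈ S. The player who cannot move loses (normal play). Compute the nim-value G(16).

0

n :  0  1  2  3  4  5  6  7  8  9 10 11 12 13 14 15 16
G :  0  0  0  1  1  1  2  2  2  3  3  3  4  4  0  0  0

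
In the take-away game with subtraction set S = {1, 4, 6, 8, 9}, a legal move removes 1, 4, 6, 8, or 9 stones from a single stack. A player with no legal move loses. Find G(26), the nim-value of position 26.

2

G(0) = 0
G(1) = mex{0} = 1
G(2) = mex{1} = 0
G(3) = mex{0} = 1
G(4) = mex{1,0} = 2
G(5) = mex{2,1} = 0
G(6) = mex{0,0,0} = 1
G(7) = mex{1,1,1} = 0
G(8) = mex{0,2,0,0} = 1
G(9) = mex{1,0,1,1,0} = 2
G(10) = mex{2,1,2,0,1} = 3
G(11) = mex{3,0,0,1,0} = 2
G(12) = mex{2,1,1,2,1} = 0
G(13) = mex{0,2,0,0,2} = 1
G(14) = mex{1,3,1,1,0} = 2
G(15) = mex{2,2,2,0,1} = 3
G(16) = mex{3,0,3,1,0} = 2
G(17) = mex{2,1,2,2,1} = 0
G(18) = mex{0,2,0,3,2} = 1
G(19) = mex{1,3,1,2,3} = 0
G(20) = mex{0,2,2,0,2} = 1
G(21) = mex{1,0,3,1,0} = 2
G(22) = mex{2,1,2,2,1} = 0
G(23) = mex{0,0,0,3,2} = 1
G(24) = mex{1,1,1,2,3} = 0
G(25) = mex{0,2,0,0,2} = 1
G(26) = mex{1,0,1,1,0} = 2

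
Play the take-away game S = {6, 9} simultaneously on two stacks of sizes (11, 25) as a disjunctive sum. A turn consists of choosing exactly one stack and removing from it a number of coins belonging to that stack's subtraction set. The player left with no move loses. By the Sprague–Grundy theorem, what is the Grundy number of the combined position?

All stacks use S = {6, 9}:
n :  0  1  2  3  4  5  6  7  8  9 10 11 12 13 14 15 16 17 18 19 20 21 22 23 24 25
G :  0  0  0  0  0  0  1  1  1  1  1  1  2  2  2  0  0  0  0  0  0  1  1  1  1  1
Stack A: G(11) = 1.
Stack B: G(25) = 1.
Combined Grundy value = 1 ⊕ 1 = 0.

0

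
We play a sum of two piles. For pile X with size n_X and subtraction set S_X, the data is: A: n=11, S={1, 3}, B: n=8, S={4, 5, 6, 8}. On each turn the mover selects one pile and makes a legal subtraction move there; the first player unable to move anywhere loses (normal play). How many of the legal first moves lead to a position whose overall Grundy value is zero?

Pile A, S = {1, 3}:
n :  0  1  2  3  4  5  6  7  8  9 10 11
G :  0  1  0  1  0  1  0  1  0  1  0  1
G_A(11) = 1.
Pile B, S = {4, 5, 6, 8}:
G(0) = 0
G(1) = mex{} = 0
G(2) = mex{} = 0
G(3) = mex{} = 0
G(4) = mex{0} = 1
G(5) = mex{0,0} = 1
G(6) = mex{0,0,0} = 1
G(7) = mex{0,0,0} = 1
G(8) = mex{1,0,0,0} = 2
G_B(8) = 2.
Combined Grundy value = 1 ⊕ 2 = 3.
A winning move leaves total XOR = 0, i.e. changes one component's Grundy value g to g ⊕ X where X is the current total.
Pile A: need g' = 1⊕3 = 2. Options: 11−1→G=0, 11−3→G=0. Hits: 0.
Pile B: need g' = 2⊕3 = 1. Options: 8−4→G=1, 8−5→G=0, 8−6→G=0, 8−8→G=0. Hits: 1.

1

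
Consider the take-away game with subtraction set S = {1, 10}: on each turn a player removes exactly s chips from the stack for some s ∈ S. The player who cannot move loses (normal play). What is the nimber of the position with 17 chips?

0

G(0) = 0
G(1) = mex{0} = 1
G(2) = mex{1} = 0
G(3) = mex{0} = 1
G(4) = mex{1} = 0
G(5) = mex{0} = 1
G(6) = mex{1} = 0
G(7) = mex{0} = 1
G(8) = mex{1} = 0
G(9) = mex{0} = 1
G(10) = mex{1,0} = 2
G(11) = mex{2,1} = 0
G(12) = mex{0,0} = 1
G(13) = mex{1,1} = 0
G(14) = mex{0,0} = 1
G(15) = mex{1,1} = 0
G(16) = mex{0,0} = 1
G(17) = mex{1,1} = 0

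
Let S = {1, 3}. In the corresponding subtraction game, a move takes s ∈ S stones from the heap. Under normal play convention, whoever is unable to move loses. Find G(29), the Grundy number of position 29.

1

G(0) = 0
G(1) = mex{0} = 1
G(2) = mex{1} = 0
G(3) = mex{0,0} = 1
G(4) = mex{1,1} = 0
G(5) = mex{0,0} = 1
G(6) = mex{1,1} = 0
G(7) = mex{0,0} = 1
G(8) = mex{1,1} = 0
G(9) = mex{0,0} = 1
G(10) = mex{1,1} = 0
G(11) = mex{0,0} = 1
G(12) = mex{1,1} = 0
G(13) = mex{0,0} = 1
G(14) = mex{1,1} = 0
G(15) = mex{0,0} = 1
G(16) = mex{1,1} = 0
G(17) = mex{0,0} = 1
G(18) = mex{1,1} = 0
G(19) = mex{0,0} = 1
G(20) = mex{1,1} = 0
G(21) = mex{0,0} = 1
G(22) = mex{1,1} = 0
G(23) = mex{0,0} = 1
G(24) = mex{1,1} = 0
G(25) = mex{0,0} = 1
G(26) = mex{1,1} = 0
G(27) = mex{0,0} = 1
G(28) = mex{1,1} = 0
G(29) = mex{0,0} = 1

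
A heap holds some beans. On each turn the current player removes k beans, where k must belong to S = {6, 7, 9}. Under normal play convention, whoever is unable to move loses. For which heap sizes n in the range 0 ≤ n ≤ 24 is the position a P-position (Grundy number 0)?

n :  0  1  2  3  4  5  6  7  8  9 10 11 12 13 14 15 16 17 18 19 20 21 22 23 24
G :  0  0  0  0  0  0  1  1  1  1  1  1  2  2  2  0  0  0  0  0  0  1  1  1  1
P-positions are exactly the n with G(n) = 0.

0, 1, 2, 3, 4, 5, 15, 16, 17, 18, 19, 20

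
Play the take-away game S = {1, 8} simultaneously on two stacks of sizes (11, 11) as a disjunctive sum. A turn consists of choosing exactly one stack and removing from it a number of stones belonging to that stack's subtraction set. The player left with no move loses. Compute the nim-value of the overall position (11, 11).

0

All stacks use S = {1, 8}:
G(0) = 0
G(1) = mex{0} = 1
G(2) = mex{1} = 0
G(3) = mex{0} = 1
G(4) = mex{1} = 0
G(5) = mex{0} = 1
G(6) = mex{1} = 0
G(7) = mex{0} = 1
G(8) = mex{1,0} = 2
G(9) = mex{2,1} = 0
G(10) = mex{0,0} = 1
G(11) = mex{1,1} = 0
Stack A: G(11) = 0.
Stack B: G(11) = 0.
Combined Grundy value = 0 ⊕ 0 = 0.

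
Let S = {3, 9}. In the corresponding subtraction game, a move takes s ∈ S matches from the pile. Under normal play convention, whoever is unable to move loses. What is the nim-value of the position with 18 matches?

G(0) = 0
G(1) = mex{} = 0
G(2) = mex{} = 0
G(3) = mex{0} = 1
G(4) = mex{0} = 1
G(5) = mex{0} = 1
G(6) = mex{1} = 0
G(7) = mex{1} = 0
G(8) = mex{1} = 0
G(9) = mex{0,0} = 1
G(10) = mex{0,0} = 1
G(11) = mex{0,0} = 1
G(12) = mex{1,1} = 0
G(13) = mex{1,1} = 0
G(14) = mex{1,1} = 0
G(15) = mex{0,0} = 1
G(16) = mex{0,0} = 1
G(17) = mex{0,0} = 1
G(18) = mex{1,1} = 0

0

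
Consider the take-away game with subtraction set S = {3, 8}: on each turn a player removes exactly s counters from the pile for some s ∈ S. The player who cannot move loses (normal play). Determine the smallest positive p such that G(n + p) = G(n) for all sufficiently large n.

n :  0  1  2  3  4  5  6  7  8  9 10 11 12 13 14 15 16 17 18 19 20 21 22 23
G :  0  0  0  1  1  1  0  0  2  1  1  0  0  0  1  1  1  0  0  2  1  1  0  0
G(n+11) = G(n) holds for n = 0,…,7 (a full window of length max(S) = 8), so the sequence is purely periodic with period 11.

11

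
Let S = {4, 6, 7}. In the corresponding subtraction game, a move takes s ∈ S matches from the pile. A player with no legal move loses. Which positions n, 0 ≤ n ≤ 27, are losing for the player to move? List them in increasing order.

n :  0  1  2  3  4  5  6  7  8  9 10 11 12 13 14 15 16 17 18 19 20 21 22 23 24 25 26 27
G :  0  0  0  0  1  1  1  1  2  2  2  0  0  0  0  1  1  1  1  2  2  2  0  0  0  0  1  1
P-positions are exactly the n with G(n) = 0.

0, 1, 2, 3, 11, 12, 13, 14, 22, 23, 24, 25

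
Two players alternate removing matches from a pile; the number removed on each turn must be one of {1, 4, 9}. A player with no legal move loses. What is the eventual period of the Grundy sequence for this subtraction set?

n :  0  1  2  3  4  5  6  7  8  9 10 11 12 13 14 15
G :  0  1  0  1  2  0  1  0  1  2  0  1  0  1  2  0
G(n+5) = G(n) holds for n = 0,…,8 (a full window of length max(S) = 9), so the sequence is purely periodic with period 5.

5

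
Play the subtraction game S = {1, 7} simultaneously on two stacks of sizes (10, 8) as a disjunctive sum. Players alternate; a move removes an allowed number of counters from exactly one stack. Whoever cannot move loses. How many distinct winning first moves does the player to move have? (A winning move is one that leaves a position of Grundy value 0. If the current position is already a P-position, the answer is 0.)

0

All stacks use S = {1, 7}:
n :  0  1  2  3  4  5  6  7  8  9 10
G :  0  1  0  1  0  1  0  1  0  1  0
Stack A: G(10) = 0.
Stack B: G(8) = 0.
Combined Grundy value = 0 ⊕ 0 = 0.
A winning move leaves total XOR = 0, i.e. changes one component's Grundy value g to g ⊕ X where X is the current total.
Stack A: target g' = 0⊕0 = 0, but every legal move changes the Grundy value (mex property), so 0 moves.
Stack B: target g' = 0⊕0 = 0, but every legal move changes the Grundy value (mex property), so 0 moves.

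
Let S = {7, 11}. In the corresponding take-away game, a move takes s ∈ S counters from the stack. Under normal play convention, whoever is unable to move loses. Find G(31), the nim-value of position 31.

n :  0  1  2  3  4  5  6  7  8  9 10 11 12 13 14 15 16 17 18 19 20 21 22 23 24 25 26 27 28 29 30 31
G :  0  0  0  0  0  0  0  1  1  1  1  1  1  1  2  2  2  2  0  0  0  0  0  0  0  1  1  1  1  1  1  1

1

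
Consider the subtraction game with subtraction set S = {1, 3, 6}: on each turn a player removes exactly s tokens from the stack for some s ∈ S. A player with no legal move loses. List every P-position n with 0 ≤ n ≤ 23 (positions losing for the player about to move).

n :  0  1  2  3  4  5  6  7  8  9 10 11 12 13 14 15 16 17 18 19 20 21 22 23
G :  0  1  0  1  0  1  2  3  2  0  1  0  1  0  1  2  3  2  0  1  0  1  0  1
P-positions are exactly the n with G(n) = 0.

0, 2, 4, 9, 11, 13, 18, 20, 22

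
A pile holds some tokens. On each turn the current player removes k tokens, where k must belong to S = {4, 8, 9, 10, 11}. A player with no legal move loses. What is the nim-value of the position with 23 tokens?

2

n :  0  1  2  3  4  5  6  7  8  9 10 11 12 13 14 15 16 17 18 19 20 21 22 23
G :  0  0  0  0  1  1  1  1  2  2  2  2  3  3  3  0  0  0  0  1  1  1  1  2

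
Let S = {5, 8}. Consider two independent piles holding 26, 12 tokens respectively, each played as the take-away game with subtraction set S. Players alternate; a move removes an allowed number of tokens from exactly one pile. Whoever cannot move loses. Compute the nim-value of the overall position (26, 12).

All piles use S = {5, 8}:
G(0) = 0
G(1) = mex{} = 0
G(2) = mex{} = 0
G(3) = mex{} = 0
G(4) = mex{} = 0
G(5) = mex{0} = 1
G(6) = mex{0} = 1
G(7) = mex{0} = 1
G(8) = mex{0,0} = 1
G(9) = mex{0,0} = 1
G(10) = mex{1,0} = 2
G(11) = mex{1,0} = 2
G(12) = mex{1,0} = 2
G(13) = mex{1,1} = 0
G(14) = mex{1,1} = 0
G(15) = mex{2,1} = 0
G(16) = mex{2,1} = 0
G(17) = mex{2,1} = 0
G(18) = mex{0,2} = 1
G(19) = mex{0,2} = 1
G(20) = mex{0,2} = 1
G(21) = mex{0,0} = 1
G(22) = mex{0,0} = 1
G(23) = mex{1,0} = 2
G(24) = mex{1,0} = 2
G(25) = mex{1,0} = 2
G(26) = mex{1,1} = 0
Pile A: G(26) = 0.
Pile B: G(12) = 2.
Combined Grundy value = 0 ⊕ 2 = 2.

2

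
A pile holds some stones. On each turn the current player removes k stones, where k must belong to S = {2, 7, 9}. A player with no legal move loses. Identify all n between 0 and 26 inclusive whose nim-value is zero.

0, 1, 4, 5, 15, 16, 19, 20

n :  0  1  2  3  4  5  6  7  8  9 10 11 12 13 14 15 16 17 18 19 20 21 22 23 24 25 26
G :  0  0  1  1  0  0  1  1  2  2  3  3  2  2  3  0  0  1  1  0  0  1  1  2  2  3  3
P-positions are exactly the n with G(n) = 0.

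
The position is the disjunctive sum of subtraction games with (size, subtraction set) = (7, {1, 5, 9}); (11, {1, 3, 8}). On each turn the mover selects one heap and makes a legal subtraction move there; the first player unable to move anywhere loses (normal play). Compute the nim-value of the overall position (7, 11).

Heap A, S = {1, 5, 9}:
G(0) = 0
G(1) = mex{0} = 1
G(2) = mex{1} = 0
G(3) = mex{0} = 1
G(4) = mex{1} = 0
G(5) = mex{0,0} = 1
G(6) = mex{1,1} = 0
G(7) = mex{0,0} = 1
G_A(7) = 1.
Heap B, S = {1, 3, 8}:
G(0) = 0
G(1) = mex{0} = 1
G(2) = mex{1} = 0
G(3) = mex{0,0} = 1
G(4) = mex{1,1} = 0
G(5) = mex{0,0} = 1
G(6) = mex{1,1} = 0
G(7) = mex{0,0} = 1
G(8) = mex{1,1,0} = 2
G(9) = mex{2,0,1} = 3
G(10) = mex{3,1,0} = 2
G(11) = mex{2,2,1} = 0
G_B(11) = 0.
Combined Grundy value = 1 ⊕ 0 = 1.

1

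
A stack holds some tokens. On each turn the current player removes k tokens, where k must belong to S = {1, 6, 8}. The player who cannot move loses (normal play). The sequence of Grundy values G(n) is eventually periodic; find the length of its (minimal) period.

G(0) = 0
G(1) = mex{0} = 1
G(2) = mex{1} = 0
G(3) = mex{0} = 1
G(4) = mex{1} = 0
G(5) = mex{0} = 1
G(6) = mex{1,0} = 2
G(7) = mex{2,1} = 0
G(8) = mex{0,0,0} = 1
G(9) = mex{1,1,1} = 0
G(10) = mex{0,0,0} = 1
G(11) = mex{1,1,1} = 0
G(12) = mex{0,2,0} = 1
G(13) = mex{1,0,1} = 2
G(14) = mex{2,1,2} = 0
G(15) = mex{0,0,0} = 1
G(16) = mex{1,1,1} = 0
G(n+7) = G(n) holds for n = 0,…,7 (a full window of length max(S) = 8), so the sequence is purely periodic with period 7.

7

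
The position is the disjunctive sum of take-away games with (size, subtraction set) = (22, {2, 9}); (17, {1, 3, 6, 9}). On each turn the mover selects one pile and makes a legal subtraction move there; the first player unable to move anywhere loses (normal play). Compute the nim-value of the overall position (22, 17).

Pile A, S = {2, 9}:
n :  0  1  2  3  4  5  6  7  8  9 10 11 12 13 14 15 16 17 18 19 20 21 22
G :  0  0  1  1  0  0  1  1  0  2  1  0  0  1  1  0  0  1  1  0  2  1  0
G_A(22) = 0.
Pile B, S = {1, 3, 6, 9}:
n :  0  1  2  3  4  5  6  7  8  9 10 11 12 13 14 15 16 17
G :  0  1  0  1  0  1  2  3  2  3  2  3  0  1  0  1  0  1
G_B(17) = 1.
Combined Grundy value = 0 ⊕ 1 = 1.

1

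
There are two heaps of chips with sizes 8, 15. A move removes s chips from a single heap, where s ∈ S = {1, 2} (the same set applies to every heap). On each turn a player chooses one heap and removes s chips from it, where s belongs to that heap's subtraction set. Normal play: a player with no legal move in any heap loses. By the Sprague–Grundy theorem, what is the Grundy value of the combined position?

2

All heaps use S = {1, 2}:
n :  0  1  2  3  4  5  6  7  8  9 10 11 12 13 14 15
G :  0  1  2  0  1  2  0  1  2  0  1  2  0  1  2  0
Heap A: G(8) = 2.
Heap B: G(15) = 0.
Combined Grundy value = 2 ⊕ 0 = 2.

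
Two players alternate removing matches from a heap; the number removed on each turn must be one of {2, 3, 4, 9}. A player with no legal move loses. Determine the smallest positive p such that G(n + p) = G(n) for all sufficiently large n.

G(0) = 0
G(1) = mex{} = 0
G(2) = mex{0} = 1
G(3) = mex{0,0} = 1
G(4) = mex{1,0,0} = 2
G(5) = mex{1,1,0} = 2
G(6) = mex{2,1,1} = 0
G(7) = mex{2,2,1} = 0
G(8) = mex{0,2,2} = 1
G(9) = mex{0,0,2,0} = 1
G(10) = mex{1,0,0,0} = 2
G(11) = mex{1,1,0,1} = 2
G(12) = mex{2,1,1,1} = 0
G(13) = mex{2,2,1,2} = 0
G(14) = mex{0,2,2,2} = 1
G(15) = mex{0,0,2,0} = 1
G(16) = mex{1,0,0,0} = 2
G(n+6) = G(n) holds for n = 0,…,8 (a full window of length max(S) = 9), so the sequence is purely periodic with period 6.

6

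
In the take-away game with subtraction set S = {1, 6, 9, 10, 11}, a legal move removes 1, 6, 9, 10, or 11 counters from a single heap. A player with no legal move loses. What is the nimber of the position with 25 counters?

n :  0  1  2  3  4  5  6  7  8  9 10 11 12 13 14 15 16 17 18 19 20 21 22 23 24 25
G :  0  1  0  1  0  1  2  0  1  2  3  2  3  2  3  4  5  3  4  0  1  0  1  0  1  2

2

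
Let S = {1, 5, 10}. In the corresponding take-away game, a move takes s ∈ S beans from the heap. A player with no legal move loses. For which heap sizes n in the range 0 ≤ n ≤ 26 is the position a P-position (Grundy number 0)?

0, 2, 4, 6, 8, 15, 17, 19, 21, 23

n :  0  1  2  3  4  5  6  7  8  9 10 11 12 13 14 15 16 17 18 19 20 21 22 23 24 25 26
G :  0  1  0  1  0  1  0  1  0  1  2  3  2  3  2  0  1  0  1  0  1  0  1  0  1  2  3
P-positions are exactly the n with G(n) = 0.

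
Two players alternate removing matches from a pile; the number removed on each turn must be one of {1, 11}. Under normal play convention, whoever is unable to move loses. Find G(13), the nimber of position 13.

1

n :  0  1  2  3  4  5  6  7  8  9 10 11 12 13
G :  0  1  0  1  0  1  0  1  0  1  0  1  0  1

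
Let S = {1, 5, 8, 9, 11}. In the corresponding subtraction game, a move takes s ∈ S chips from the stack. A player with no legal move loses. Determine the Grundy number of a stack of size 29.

n :  0  1  2  3  4  5  6  7  8  9 10 11 12 13 14 15 16 17 18 19 20 21 22 23 24 25 26 27 28 29
G :  0  1  0  1  0  1  0  1  2  3  2  3  2  3  2  3  0  1  0  1  0  1  0  1  2  3  2  3  2  3

3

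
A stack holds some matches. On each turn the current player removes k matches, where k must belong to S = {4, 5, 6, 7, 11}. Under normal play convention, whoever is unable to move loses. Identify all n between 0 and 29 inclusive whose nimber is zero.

G(0) = 0
G(1) = mex{} = 0
G(2) = mex{} = 0
G(3) = mex{} = 0
G(4) = mex{0} = 1
G(5) = mex{0,0} = 1
G(6) = mex{0,0,0} = 1
G(7) = mex{0,0,0,0} = 1
G(8) = mex{1,0,0,0} = 2
G(9) = mex{1,1,0,0} = 2
G(10) = mex{1,1,1,0} = 2
G(11) = mex{1,1,1,1,0} = 2
G(12) = mex{2,1,1,1,0} = 3
G(13) = mex{2,2,1,1,0} = 3
G(14) = mex{2,2,2,1,0} = 3
G(15) = mex{2,2,2,2,1} = 0
G(16) = mex{3,2,2,2,1} = 0
G(17) = mex{3,3,2,2,1} = 0
G(18) = mex{3,3,3,2,1} = 0
G(19) = mex{0,3,3,3,2} = 1
G(20) = mex{0,0,3,3,2} = 1
G(21) = mex{0,0,0,3,2} = 1
G(22) = mex{0,0,0,0,2} = 1
G(23) = mex{1,0,0,0,3} = 2
G(24) = mex{1,1,0,0,3} = 2
G(25) = mex{1,1,1,0,3} = 2
G(26) = mex{1,1,1,1,0} = 2
G(27) = mex{2,1,1,1,0} = 3
G(28) = mex{2,2,1,1,0} = 3
G(29) = mex{2,2,2,1,0} = 3
P-positions are exactly the n with G(n) = 0.

0, 1, 2, 3, 15, 16, 17, 18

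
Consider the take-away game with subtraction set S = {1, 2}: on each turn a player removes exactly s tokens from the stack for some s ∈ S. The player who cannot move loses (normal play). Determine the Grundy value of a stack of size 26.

2

n :  0  1  2  3  4  5  6  7  8  9 10 11 12 13 14 15 16 17 18 19 20 21 22 23 24 25 26
G :  0  1  2  0  1  2  0  1  2  0  1  2  0  1  2  0  1  2  0  1  2  0  1  2  0  1  2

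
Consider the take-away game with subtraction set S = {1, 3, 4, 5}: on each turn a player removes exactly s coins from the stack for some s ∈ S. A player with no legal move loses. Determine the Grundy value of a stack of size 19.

1

n :  0  1  2  3  4  5  6  7  8  9 10 11 12 13 14 15 16 17 18 19
G :  0  1  0  1  2  3  2  3  0  1  0  1  2  3  2  3  0  1  0  1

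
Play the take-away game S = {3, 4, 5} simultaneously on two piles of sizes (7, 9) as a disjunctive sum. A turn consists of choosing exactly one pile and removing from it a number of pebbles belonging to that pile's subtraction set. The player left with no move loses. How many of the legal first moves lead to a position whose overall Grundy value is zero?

2

All piles use S = {3, 4, 5}:
n : 0 1 2 3 4 5 6 7 8 9
G : 0 0 0 1 1 1 2 2 0 0
Pile A: G(7) = 2.
Pile B: G(9) = 0.
Combined Grundy value = 2 ⊕ 0 = 2.
A winning move leaves total XOR = 0, i.e. changes one component's Grundy value g to g ⊕ X where X is the current total.
Pile A: need g' = 2⊕2 = 0. Options: 7−3→G=1, 7−4→G=1, 7−5→G=0. Hits: 1.
Pile B: need g' = 0⊕2 = 2. Options: 9−3→G=2, 9−4→G=1, 9−5→G=1. Hits: 1.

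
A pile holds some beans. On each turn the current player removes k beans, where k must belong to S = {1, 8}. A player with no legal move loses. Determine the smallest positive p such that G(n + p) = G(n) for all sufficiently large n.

9

n :  0  1  2  3  4  5  6  7  8  9 10 11 12 13 14 15 16 17 18 19
G :  0  1  0  1  0  1  0  1  2  0  1  0  1  0  1  0  1  2  0  1
G(n+9) = G(n) holds for n = 0,…,7 (a full window of length max(S) = 8), so the sequence is purely periodic with period 9.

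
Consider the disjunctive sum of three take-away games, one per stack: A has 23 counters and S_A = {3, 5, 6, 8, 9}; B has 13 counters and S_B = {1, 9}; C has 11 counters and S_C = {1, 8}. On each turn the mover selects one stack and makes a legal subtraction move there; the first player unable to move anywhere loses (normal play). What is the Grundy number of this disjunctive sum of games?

Stack A, S = {3, 5, 6, 8, 9}:
G(0) = 0
G(1) = mex{} = 0
G(2) = mex{} = 0
G(3) = mex{0} = 1
G(4) = mex{0} = 1
G(5) = mex{0,0} = 1
G(6) = mex{1,0,0} = 2
G(7) = mex{1,0,0} = 2
G(8) = mex{1,1,0,0} = 2
G(9) = mex{2,1,1,0,0} = 3
G(10) = mex{2,1,1,0,0} = 3
G(11) = mex{2,2,1,1,0} = 3
G(12) = mex{3,2,2,1,1} = 0
G(13) = mex{3,2,2,1,1} = 0
G(14) = mex{3,3,2,2,1} = 0
G(15) = mex{0,3,3,2,2} = 1
G(16) = mex{0,3,3,2,2} = 1
G(17) = mex{0,0,3,3,2} = 1
G(18) = mex{1,0,0,3,3} = 2
G(19) = mex{1,0,0,3,3} = 2
G(20) = mex{1,1,0,0,3} = 2
G(21) = mex{2,1,1,0,0} = 3
G(22) = mex{2,1,1,0,0} = 3
G(23) = mex{2,2,1,1,0} = 3
G_A(23) = 3.
Stack B, S = {1, 9}:
n :  0  1  2  3  4  5  6  7  8  9 10 11 12 13
G :  0  1  0  1  0  1  0  1  0  1  0  1  0  1
G_B(13) = 1.
Stack C, S = {1, 8}:
G(0) = 0
G(1) = mex{0} = 1
G(2) = mex{1} = 0
G(3) = mex{0} = 1
G(4) = mex{1} = 0
G(5) = mex{0} = 1
G(6) = mex{1} = 0
G(7) = mex{0} = 1
G(8) = mex{1,0} = 2
G(9) = mex{2,1} = 0
G(10) = mex{0,0} = 1
G(11) = mex{1,1} = 0
G_C(11) = 0.
Combined Grundy value = 3 ⊕ 1 ⊕ 0 = 2.

2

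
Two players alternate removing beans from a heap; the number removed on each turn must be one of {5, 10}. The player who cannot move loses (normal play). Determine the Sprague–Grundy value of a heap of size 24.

1

G(0) = 0
G(1) = mex{} = 0
G(2) = mex{} = 0
G(3) = mex{} = 0
G(4) = mex{} = 0
G(5) = mex{0} = 1
G(6) = mex{0} = 1
G(7) = mex{0} = 1
G(8) = mex{0} = 1
G(9) = mex{0} = 1
G(10) = mex{1,0} = 2
G(11) = mex{1,0} = 2
G(12) = mex{1,0} = 2
G(13) = mex{1,0} = 2
G(14) = mex{1,0} = 2
G(15) = mex{2,1} = 0
G(16) = mex{2,1} = 0
G(17) = mex{2,1} = 0
G(18) = mex{2,1} = 0
G(19) = mex{2,1} = 0
G(20) = mex{0,2} = 1
G(21) = mex{0,2} = 1
G(22) = mex{0,2} = 1
G(23) = mex{0,2} = 1
G(24) = mex{0,2} = 1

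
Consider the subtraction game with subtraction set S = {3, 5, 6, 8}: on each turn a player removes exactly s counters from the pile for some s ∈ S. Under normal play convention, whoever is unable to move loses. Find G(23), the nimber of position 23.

n :  0  1  2  3  4  5  6  7  8  9 10 11 12 13 14 15 16 17 18 19 20 21 22 23
G :  0  0  0  1  1  1  2  2  2  3  3  0  0  0  1  1  1  2  2  2  3  3  0  0

0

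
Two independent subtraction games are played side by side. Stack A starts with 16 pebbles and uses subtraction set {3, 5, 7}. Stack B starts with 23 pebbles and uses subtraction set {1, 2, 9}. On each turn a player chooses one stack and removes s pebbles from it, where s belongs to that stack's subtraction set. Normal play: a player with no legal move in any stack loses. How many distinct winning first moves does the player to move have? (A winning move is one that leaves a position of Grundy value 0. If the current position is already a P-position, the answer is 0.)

Stack A, S = {3, 5, 7}:
n :  0  1  2  3  4  5  6  7  8  9 10 11 12 13 14 15 16
G :  0  0  0  1  1  1  2  2  2  3  0  0  0  1  1  1  2
G_A(16) = 2.
Stack B, S = {1, 2, 9}:
n :  0  1  2  3  4  5  6  7  8  9 10 11 12 13 14 15 16 17 18 19 20 21 22 23
G :  0  1  2  0  1  2  0  1  2  3  0  1  2  0  1  2  0  1  2  3  0  1  2  0
G_B(23) = 0.
Combined Grundy value = 2 ⊕ 0 = 2.
A winning move leaves total XOR = 0, i.e. changes one component's Grundy value g to g ⊕ X where X is the current total.
Stack A: need g' = 2⊕2 = 0. Options: 16−3→G=1, 16−5→G=0, 16−7→G=3. Hits: 1.
Stack B: need g' = 0⊕2 = 2. Options: 23−1→G=2, 23−2→G=1, 23−9→G=1. Hits: 1.

2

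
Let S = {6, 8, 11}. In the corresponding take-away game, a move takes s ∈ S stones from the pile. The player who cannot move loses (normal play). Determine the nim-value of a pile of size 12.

2

G(0) = 0
G(1) = mex{} = 0
G(2) = mex{} = 0
G(3) = mex{} = 0
G(4) = mex{} = 0
G(5) = mex{} = 0
G(6) = mex{0} = 1
G(7) = mex{0} = 1
G(8) = mex{0,0} = 1
G(9) = mex{0,0} = 1
G(10) = mex{0,0} = 1
G(11) = mex{0,0,0} = 1
G(12) = mex{1,0,0} = 2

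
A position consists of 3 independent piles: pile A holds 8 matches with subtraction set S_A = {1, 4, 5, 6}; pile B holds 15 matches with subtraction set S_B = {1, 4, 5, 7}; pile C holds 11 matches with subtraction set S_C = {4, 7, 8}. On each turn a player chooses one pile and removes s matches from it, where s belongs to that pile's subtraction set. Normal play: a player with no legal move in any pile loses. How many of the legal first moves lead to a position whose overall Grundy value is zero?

1

Pile A, S = {1, 4, 5, 6}:
G(0) = 0
G(1) = mex{0} = 1
G(2) = mex{1} = 0
G(3) = mex{0} = 1
G(4) = mex{1,0} = 2
G(5) = mex{2,1,0} = 3
G(6) = mex{3,0,1,0} = 2
G(7) = mex{2,1,0,1} = 3
G(8) = mex{3,2,1,0} = 4
G_A(8) = 4.
Pile B, S = {1, 4, 5, 7}:
n :  0  1  2  3  4  5  6  7  8  9 10 11 12 13 14 15
G :  0  1  0  1  2  3  2  3  0  1  0  1  2  3  2  3
G_B(15) = 3.
Pile C, S = {4, 7, 8}:
G(0) = 0
G(1) = mex{} = 0
G(2) = mex{} = 0
G(3) = mex{} = 0
G(4) = mex{0} = 1
G(5) = mex{0} = 1
G(6) = mex{0} = 1
G(7) = mex{0,0} = 1
G(8) = mex{1,0,0} = 2
G(9) = mex{1,0,0} = 2
G(10) = mex{1,0,0} = 2
G(11) = mex{1,1,0} = 2
G_C(11) = 2.
Combined Grundy value = 4 ⊕ 3 ⊕ 2 = 5.
A winning move leaves total XOR = 0, i.e. changes one component's Grundy value g to g ⊕ X where X is the current total.
Pile A: need g' = 4⊕5 = 1. Options: 8−1→G=3, 8−4→G=2, 8−5→G=1, 8−6→G=0. Hits: 1.
Pile B: need g' = 3⊕5 = 6. Options: 15−1→G=2, 15−4→G=1, 15−5→G=0, 15−7→G=0. Hits: 0.
Pile C: need g' = 2⊕5 = 7. Options: 11−4→G=1, 11−7→G=1, 11−8→G=0. Hits: 0.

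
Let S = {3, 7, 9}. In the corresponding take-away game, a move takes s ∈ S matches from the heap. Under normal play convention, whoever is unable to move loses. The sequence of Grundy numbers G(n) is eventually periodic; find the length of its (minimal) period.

2

G(0) = 0
G(1) = mex{} = 0
G(2) = mex{} = 0
G(3) = mex{0} = 1
G(4) = mex{0} = 1
G(5) = mex{0} = 1
G(6) = mex{1} = 0
G(7) = mex{1,0} = 2
G(8) = mex{1,0} = 2
G(9) = mex{0,0,0} = 1
G(10) = mex{2,1,0} = 3
G(11) = mex{2,1,0} = 3
G(12) = mex{1,1,1} = 0
G(13) = mex{3,0,1} = 2
G(14) = mex{3,2,1} = 0
G(15) = mex{0,2,0} = 1
G(16) = mex{2,1,2} = 0
G(17) = mex{0,3,2} = 1
G(18) = mex{1,3,1} = 0
G(19) = mex{0,0,3} = 1
G(20) = mex{1,2,3} = 0
G(21) = mex{0,0,0} = 1
G(22) = mex{1,1,2} = 0
G(23) = mex{0,0,0} = 1
G(24) = mex{1,1,1} = 0
G(25) = mex{0,0,0} = 1
G(26) = mex{1,1,1} = 0
From n = 14 onward G(n+2) = G(n); since this holds over max(S) = 9 consecutive positions the period is 2 (pre-period 14).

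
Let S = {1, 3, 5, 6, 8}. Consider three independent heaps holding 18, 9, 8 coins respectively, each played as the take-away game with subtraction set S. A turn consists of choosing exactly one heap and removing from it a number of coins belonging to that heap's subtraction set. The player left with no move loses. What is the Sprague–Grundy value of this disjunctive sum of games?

2

All heaps use S = {1, 3, 5, 6, 8}:
G(0) = 0
G(1) = mex{0} = 1
G(2) = mex{1} = 0
G(3) = mex{0,0} = 1
G(4) = mex{1,1} = 0
G(5) = mex{0,0,0} = 1
G(6) = mex{1,1,1,0} = 2
G(7) = mex{2,0,0,1} = 3
G(8) = mex{3,1,1,0,0} = 2
G(9) = mex{2,2,0,1,1} = 3
G(10) = mex{3,3,1,0,0} = 2
G(11) = mex{2,2,2,1,1} = 0
G(12) = mex{0,3,3,2,0} = 1
G(13) = mex{1,2,2,3,1} = 0
G(14) = mex{0,0,3,2,2} = 1
G(15) = mex{1,1,2,3,3} = 0
G(16) = mex{0,0,0,2,2} = 1
G(17) = mex{1,1,1,0,3} = 2
G(18) = mex{2,0,0,1,2} = 3
Heap A: G(18) = 3.
Heap B: G(9) = 3.
Heap C: G(8) = 2.
Combined Grundy value = 3 ⊕ 3 ⊕ 2 = 2.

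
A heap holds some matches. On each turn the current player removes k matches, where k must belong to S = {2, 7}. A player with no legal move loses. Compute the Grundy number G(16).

G(0) = 0
G(1) = mex{} = 0
G(2) = mex{0} = 1
G(3) = mex{0} = 1
G(4) = mex{1} = 0
G(5) = mex{1} = 0
G(6) = mex{0} = 1
G(7) = mex{0,0} = 1
G(8) = mex{1,0} = 2
G(9) = mex{1,1} = 0
G(10) = mex{2,1} = 0
G(11) = mex{0,0} = 1
G(12) = mex{0,0} = 1
G(13) = mex{1,1} = 0
G(14) = mex{1,1} = 0
G(15) = mex{0,2} = 1
G(16) = mex{0,0} = 1

1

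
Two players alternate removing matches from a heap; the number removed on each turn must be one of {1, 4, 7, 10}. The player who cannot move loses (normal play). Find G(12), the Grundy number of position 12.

1

G(0) = 0
G(1) = mex{0} = 1
G(2) = mex{1} = 0
G(3) = mex{0} = 1
G(4) = mex{1,0} = 2
G(5) = mex{2,1} = 0
G(6) = mex{0,0} = 1
G(7) = mex{1,1,0} = 2
G(8) = mex{2,2,1} = 0
G(9) = mex{0,0,0} = 1
G(10) = mex{1,1,1,0} = 2
G(11) = mex{2,2,2,1} = 0
G(12) = mex{0,0,0,0} = 1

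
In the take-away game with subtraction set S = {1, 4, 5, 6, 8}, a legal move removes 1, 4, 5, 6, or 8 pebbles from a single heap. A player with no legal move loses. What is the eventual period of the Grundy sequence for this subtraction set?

9

n :  0  1  2  3  4  5  6  7  8  9 10 11 12 13 14 15 16 17 18 19
G :  0  1  0  1  2  3  2  3  4  0  1  0  1  2  3  2  3  4  0  1
G(n+9) = G(n) holds for n = 0,…,7 (a full window of length max(S) = 8), so the sequence is purely periodic with period 9.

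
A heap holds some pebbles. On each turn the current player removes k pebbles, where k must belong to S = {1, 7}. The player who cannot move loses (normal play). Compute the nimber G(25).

1

n :  0  1  2  3  4  5  6  7  8  9 10 11 12 13 14 15 16 17 18 19 20 21 22 23 24 25
G :  0  1  0  1  0  1  0  1  0  1  0  1  0  1  0  1  0  1  0  1  0  1  0  1  0  1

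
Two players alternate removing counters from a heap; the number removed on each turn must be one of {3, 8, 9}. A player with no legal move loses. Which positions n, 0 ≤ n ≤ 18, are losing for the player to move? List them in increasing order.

n :  0  1  2  3  4  5  6  7  8  9 10 11 12 13 14 15 16 17 18
G :  0  0  0  1  1  1  0  0  2  1  1  3  0  0  2  1  1  0  0
P-positions are exactly the n with G(n) = 0.

0, 1, 2, 6, 7, 12, 13, 17, 18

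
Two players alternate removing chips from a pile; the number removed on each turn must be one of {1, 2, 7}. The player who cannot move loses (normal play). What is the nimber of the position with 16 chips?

G(0) = 0
G(1) = mex{0} = 1
G(2) = mex{1,0} = 2
G(3) = mex{2,1} = 0
G(4) = mex{0,2} = 1
G(5) = mex{1,0} = 2
G(6) = mex{2,1} = 0
G(7) = mex{0,2,0} = 1
G(8) = mex{1,0,1} = 2
G(9) = mex{2,1,2} = 0
G(10) = mex{0,2,0} = 1
G(11) = mex{1,0,1} = 2
G(12) = mex{2,1,2} = 0
G(13) = mex{0,2,0} = 1
G(14) = mex{1,0,1} = 2
G(15) = mex{2,1,2} = 0
G(16) = mex{0,2,0} = 1

1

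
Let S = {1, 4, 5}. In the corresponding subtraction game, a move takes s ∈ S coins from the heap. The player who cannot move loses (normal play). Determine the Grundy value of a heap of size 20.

2

G(0) = 0
G(1) = mex{0} = 1
G(2) = mex{1} = 0
G(3) = mex{0} = 1
G(4) = mex{1,0} = 2
G(5) = mex{2,1,0} = 3
G(6) = mex{3,0,1} = 2
G(7) = mex{2,1,0} = 3
G(8) = mex{3,2,1} = 0
G(9) = mex{0,3,2} = 1
G(10) = mex{1,2,3} = 0
G(11) = mex{0,3,2} = 1
G(12) = mex{1,0,3} = 2
G(13) = mex{2,1,0} = 3
G(14) = mex{3,0,1} = 2
G(15) = mex{2,1,0} = 3
G(16) = mex{3,2,1} = 0
G(17) = mex{0,3,2} = 1
G(18) = mex{1,2,3} = 0
G(19) = mex{0,3,2} = 1
G(20) = mex{1,0,3} = 2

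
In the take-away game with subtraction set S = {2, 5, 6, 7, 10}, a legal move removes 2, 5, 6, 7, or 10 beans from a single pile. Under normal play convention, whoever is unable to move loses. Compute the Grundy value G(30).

1

G(0) = 0
G(1) = mex{} = 0
G(2) = mex{0} = 1
G(3) = mex{0} = 1
G(4) = mex{1} = 0
G(5) = mex{1,0} = 2
G(6) = mex{0,0,0} = 1
G(7) = mex{2,1,0,0} = 3
G(8) = mex{1,1,1,0} = 2
G(9) = mex{3,0,1,1} = 2
G(10) = mex{2,2,0,1,0} = 3
G(11) = mex{2,1,2,0,0} = 3
G(12) = mex{3,3,1,2,1} = 0
G(13) = mex{3,2,3,1,1} = 0
G(14) = mex{0,2,2,3,0} = 1
G(15) = mex{0,3,2,2,2} = 1
G(16) = mex{1,3,3,2,1} = 0
G(17) = mex{1,0,3,3,3} = 2
G(18) = mex{0,0,0,3,2} = 1
G(19) = mex{2,1,0,0,2} = 3
G(20) = mex{1,1,1,0,3} = 2
G(21) = mex{3,0,1,1,3} = 2
G(22) = mex{2,2,0,1,0} = 3
G(23) = mex{2,1,2,0,0} = 3
G(24) = mex{3,3,1,2,1} = 0
G(25) = mex{3,2,3,1,1} = 0
G(26) = mex{0,2,2,3,0} = 1
G(27) = mex{0,3,2,2,2} = 1
G(28) = mex{1,3,3,2,1} = 0
G(29) = mex{1,0,3,3,3} = 2
G(30) = mex{0,0,0,3,2} = 1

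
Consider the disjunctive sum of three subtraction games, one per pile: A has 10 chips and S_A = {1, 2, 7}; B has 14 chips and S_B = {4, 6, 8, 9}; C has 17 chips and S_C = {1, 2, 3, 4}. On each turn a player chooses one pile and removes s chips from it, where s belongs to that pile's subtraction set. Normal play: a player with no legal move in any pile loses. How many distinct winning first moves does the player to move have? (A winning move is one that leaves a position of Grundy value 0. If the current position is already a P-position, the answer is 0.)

2

Pile A, S = {1, 2, 7}:
n :  0  1  2  3  4  5  6  7  8  9 10
G :  0  1  2  0  1  2  0  1  2  0  1
G_A(10) = 1.
Pile B, S = {4, 6, 8, 9}:
G(0) = 0
G(1) = mex{} = 0
G(2) = mex{} = 0
G(3) = mex{} = 0
G(4) = mex{0} = 1
G(5) = mex{0} = 1
G(6) = mex{0,0} = 1
G(7) = mex{0,0} = 1
G(8) = mex{1,0,0} = 2
G(9) = mex{1,0,0,0} = 2
G(10) = mex{1,1,0,0} = 2
G(11) = mex{1,1,0,0} = 2
G(12) = mex{2,1,1,0} = 3
G(13) = mex{2,1,1,1} = 0
G(14) = mex{2,2,1,1} = 0
G_B(14) = 0.
Pile C, S = {1, 2, 3, 4}:
n :  0  1  2  3  4  5  6  7  8  9 10 11 12 13 14 15 16 17
G :  0  1  2  3  4  0  1  2  3  4  0  1  2  3  4  0  1  2
G_C(17) = 2.
Combined Grundy value = 1 ⊕ 0 ⊕ 2 = 3.
A winning move leaves total XOR = 0, i.e. changes one component's Grundy value g to g ⊕ X where X is the current total.
Pile A: need g' = 1⊕3 = 2. Options: 10−1→G=0, 10−2→G=2, 10−7→G=0. Hits: 1.
Pile B: need g' = 0⊕3 = 3. Options: 14−4→G=2, 14−6→G=2, 14−8→G=1, 14−9→G=1. Hits: 0.
Pile C: need g' = 2⊕3 = 1. Options: 17−1→G=1, 17−2→G=0, 17−3→G=4, 17−4→G=3. Hits: 1.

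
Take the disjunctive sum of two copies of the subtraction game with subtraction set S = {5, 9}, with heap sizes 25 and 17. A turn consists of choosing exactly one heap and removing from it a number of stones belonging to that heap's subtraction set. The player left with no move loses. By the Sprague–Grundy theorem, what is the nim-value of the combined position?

2

All heaps use S = {5, 9}:
G(0) = 0
G(1) = mex{} = 0
G(2) = mex{} = 0
G(3) = mex{} = 0
G(4) = mex{} = 0
G(5) = mex{0} = 1
G(6) = mex{0} = 1
G(7) = mex{0} = 1
G(8) = mex{0} = 1
G(9) = mex{0,0} = 1
G(10) = mex{1,0} = 2
G(11) = mex{1,0} = 2
G(12) = mex{1,0} = 2
G(13) = mex{1,0} = 2
G(14) = mex{1,1} = 0
G(15) = mex{2,1} = 0
G(16) = mex{2,1} = 0
G(17) = mex{2,1} = 0
G(18) = mex{2,1} = 0
G(19) = mex{0,2} = 1
G(20) = mex{0,2} = 1
G(21) = mex{0,2} = 1
G(22) = mex{0,2} = 1
G(23) = mex{0,0} = 1
G(24) = mex{1,0} = 2
G(25) = mex{1,0} = 2
Heap A: G(25) = 2.
Heap B: G(17) = 0.
Combined Grundy value = 2 ⊕ 0 = 2.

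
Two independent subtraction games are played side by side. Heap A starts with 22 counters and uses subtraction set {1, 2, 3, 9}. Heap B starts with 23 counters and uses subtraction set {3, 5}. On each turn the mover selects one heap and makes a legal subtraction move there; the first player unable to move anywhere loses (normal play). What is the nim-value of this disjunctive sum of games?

Heap A, S = {1, 2, 3, 9}:
n :  0  1  2  3  4  5  6  7  8  9 10 11 12 13 14 15 16 17 18 19 20 21 22
G :  0  1  2  3  0  1  2  3  0  1  2  3  0  1  2  3  0  1  2  3  0  1  2
G_A(22) = 2.
Heap B, S = {3, 5}:
n :  0  1  2  3  4  5  6  7  8  9 10 11 12 13 14 15 16 17 18 19 20 21 22 23
G :  0  0  0  1  1  1  2  2  0  0  0  1  1  1  2  2  0  0  0  1  1  1  2  2
G_B(23) = 2.
Combined Grundy value = 2 ⊕ 2 = 0.

0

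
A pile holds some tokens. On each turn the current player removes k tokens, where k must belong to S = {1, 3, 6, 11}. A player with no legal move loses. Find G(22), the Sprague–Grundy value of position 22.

n :  0  1  2  3  4  5  6  7  8  9 10 11 12 13 14 15 16 17 18 19 20 21 22
G :  0  1  0  1  0  1  2  3  2  0  1  3  4  2  0  1  0  1  0  1  2  3  2

2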